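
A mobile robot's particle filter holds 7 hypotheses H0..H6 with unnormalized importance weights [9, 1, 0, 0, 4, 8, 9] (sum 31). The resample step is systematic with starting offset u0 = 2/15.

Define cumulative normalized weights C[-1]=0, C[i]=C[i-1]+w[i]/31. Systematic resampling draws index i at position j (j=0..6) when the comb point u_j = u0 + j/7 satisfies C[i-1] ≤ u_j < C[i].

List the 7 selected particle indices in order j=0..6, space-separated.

C = [9/31, 10/31, 10/31, 10/31, 14/31, 22/31, 1]
j=0: u_0=2/15 ∈ [0, 9/31) → index 0
j=1: u_1=29/105 ∈ [0, 9/31) → index 0
j=2: u_2=44/105 ∈ [10/31, 14/31) → index 4
j=3: u_3=59/105 ∈ [14/31, 22/31) → index 5
j=4: u_4=74/105 ∈ [14/31, 22/31) → index 5
j=5: u_5=89/105 ∈ [22/31, 1) → index 6
j=6: u_6=104/105 ∈ [22/31, 1) → index 6

0 0 4 5 5 6 6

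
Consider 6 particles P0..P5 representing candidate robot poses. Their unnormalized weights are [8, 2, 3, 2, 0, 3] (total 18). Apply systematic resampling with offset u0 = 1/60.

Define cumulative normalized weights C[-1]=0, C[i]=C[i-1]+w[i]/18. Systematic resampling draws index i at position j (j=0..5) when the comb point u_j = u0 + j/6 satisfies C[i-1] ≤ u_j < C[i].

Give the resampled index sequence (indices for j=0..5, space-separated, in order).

0 0 0 1 2 5

C = [4/9, 5/9, 13/18, 5/6, 5/6, 1]
j=0: u_0=1/60 ∈ [0, 4/9) → index 0
j=1: u_1=11/60 ∈ [0, 4/9) → index 0
j=2: u_2=7/20 ∈ [0, 4/9) → index 0
j=3: u_3=31/60 ∈ [4/9, 5/9) → index 1
j=4: u_4=41/60 ∈ [5/9, 13/18) → index 2
j=5: u_5=17/20 ∈ [5/6, 1) → index 5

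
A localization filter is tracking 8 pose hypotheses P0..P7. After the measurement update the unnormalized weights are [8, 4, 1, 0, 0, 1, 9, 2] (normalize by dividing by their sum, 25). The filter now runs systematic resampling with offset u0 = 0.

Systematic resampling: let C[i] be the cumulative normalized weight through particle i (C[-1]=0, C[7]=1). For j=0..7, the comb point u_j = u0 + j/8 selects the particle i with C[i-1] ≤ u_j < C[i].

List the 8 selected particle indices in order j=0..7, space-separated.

0 0 0 1 2 6 6 6

C = [8/25, 12/25, 13/25, 13/25, 13/25, 14/25, 23/25, 1]
j=0: u_0=0 ∈ [0, 8/25) → index 0
j=1: u_1=1/8 ∈ [0, 8/25) → index 0
j=2: u_2=1/4 ∈ [0, 8/25) → index 0
j=3: u_3=3/8 ∈ [8/25, 12/25) → index 1
j=4: u_4=1/2 ∈ [12/25, 13/25) → index 2
j=5: u_5=5/8 ∈ [14/25, 23/25) → index 6
j=6: u_6=3/4 ∈ [14/25, 23/25) → index 6
j=7: u_7=7/8 ∈ [14/25, 23/25) → index 6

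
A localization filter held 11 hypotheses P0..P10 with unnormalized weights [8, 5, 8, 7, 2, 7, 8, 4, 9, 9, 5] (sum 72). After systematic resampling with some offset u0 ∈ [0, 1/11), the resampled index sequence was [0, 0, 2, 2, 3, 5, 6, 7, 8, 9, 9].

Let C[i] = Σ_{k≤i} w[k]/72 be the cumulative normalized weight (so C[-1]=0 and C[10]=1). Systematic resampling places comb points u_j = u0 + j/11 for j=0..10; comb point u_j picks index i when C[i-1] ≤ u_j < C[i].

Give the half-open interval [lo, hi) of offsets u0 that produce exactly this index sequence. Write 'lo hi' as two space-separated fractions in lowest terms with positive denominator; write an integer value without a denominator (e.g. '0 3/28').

C = [1/9, 13/72, 7/24, 7/18, 5/12, 37/72, 5/8, 49/72, 29/36, 67/72, 1]
j=0 picked index 0: u0 ∈ [0, 1/9)
j=1 picked index 0: u0 ∈ [-1/11, 2/99)
j=2 picked index 2: u0 ∈ [-1/792, 29/264)
j=3 picked index 2: u0 ∈ [-73/792, 5/264)
j=4 picked index 3: u0 ∈ [-19/264, 5/198)
j=5 picked index 5: u0 ∈ [-5/132, 47/792)
j=6 picked index 6: u0 ∈ [-25/792, 7/88)
j=7 picked index 7: u0 ∈ [-1/88, 35/792)
j=8 picked index 8: u0 ∈ [-37/792, 31/396)
j=9 picked index 9: u0 ∈ [-5/396, 89/792)
j=10 picked index 9: u0 ∈ [-41/396, 17/792)
intersection: [0, 5/264)

0 5/264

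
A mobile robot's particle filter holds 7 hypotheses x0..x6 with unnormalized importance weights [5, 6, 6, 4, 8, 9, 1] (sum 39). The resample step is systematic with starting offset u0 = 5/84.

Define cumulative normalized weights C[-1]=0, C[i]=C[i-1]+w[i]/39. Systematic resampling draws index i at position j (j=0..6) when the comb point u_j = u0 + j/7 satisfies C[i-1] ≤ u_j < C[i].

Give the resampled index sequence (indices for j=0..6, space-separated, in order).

C = [5/39, 11/39, 17/39, 7/13, 29/39, 38/39, 1]
j=0: u_0=5/84 ∈ [0, 5/39) → index 0
j=1: u_1=17/84 ∈ [5/39, 11/39) → index 1
j=2: u_2=29/84 ∈ [11/39, 17/39) → index 2
j=3: u_3=41/84 ∈ [17/39, 7/13) → index 3
j=4: u_4=53/84 ∈ [7/13, 29/39) → index 4
j=5: u_5=65/84 ∈ [29/39, 38/39) → index 5
j=6: u_6=11/12 ∈ [29/39, 38/39) → index 5

0 1 2 3 4 5 5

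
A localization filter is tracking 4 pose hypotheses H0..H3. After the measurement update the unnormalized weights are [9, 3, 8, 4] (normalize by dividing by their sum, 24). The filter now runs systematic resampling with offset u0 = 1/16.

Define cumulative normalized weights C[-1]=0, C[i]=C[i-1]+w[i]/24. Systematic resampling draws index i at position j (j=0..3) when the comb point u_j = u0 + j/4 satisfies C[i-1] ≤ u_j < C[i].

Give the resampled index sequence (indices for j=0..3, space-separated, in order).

C = [3/8, 1/2, 5/6, 1]
j=0: u_0=1/16 ∈ [0, 3/8) → index 0
j=1: u_1=5/16 ∈ [0, 3/8) → index 0
j=2: u_2=9/16 ∈ [1/2, 5/6) → index 2
j=3: u_3=13/16 ∈ [1/2, 5/6) → index 2

0 0 2 2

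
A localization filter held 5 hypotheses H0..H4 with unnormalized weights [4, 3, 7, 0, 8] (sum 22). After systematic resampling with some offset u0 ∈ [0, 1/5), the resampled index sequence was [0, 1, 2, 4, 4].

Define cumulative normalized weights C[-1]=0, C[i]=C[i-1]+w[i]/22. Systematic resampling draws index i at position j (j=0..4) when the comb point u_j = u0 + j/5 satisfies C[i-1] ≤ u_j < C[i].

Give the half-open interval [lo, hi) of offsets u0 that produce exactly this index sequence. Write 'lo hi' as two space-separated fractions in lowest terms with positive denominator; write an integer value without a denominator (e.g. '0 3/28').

2/55 13/110

C = [2/11, 7/22, 7/11, 7/11, 1]
j=0 picked index 0: u0 ∈ [0, 2/11)
j=1 picked index 1: u0 ∈ [-1/55, 13/110)
j=2 picked index 2: u0 ∈ [-9/110, 13/55)
j=3 picked index 4: u0 ∈ [2/55, 2/5)
j=4 picked index 4: u0 ∈ [-9/55, 1/5)
intersection: [2/55, 13/110)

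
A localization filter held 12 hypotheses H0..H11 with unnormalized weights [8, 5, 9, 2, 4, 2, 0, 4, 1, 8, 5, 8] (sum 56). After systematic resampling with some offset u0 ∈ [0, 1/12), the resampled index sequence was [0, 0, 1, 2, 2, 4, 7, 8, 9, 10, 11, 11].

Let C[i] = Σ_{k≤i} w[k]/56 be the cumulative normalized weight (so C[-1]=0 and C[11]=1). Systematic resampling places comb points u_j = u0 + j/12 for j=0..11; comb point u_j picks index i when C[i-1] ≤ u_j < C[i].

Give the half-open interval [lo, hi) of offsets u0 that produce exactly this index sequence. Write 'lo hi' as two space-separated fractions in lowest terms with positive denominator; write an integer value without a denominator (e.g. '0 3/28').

1/28 1/24

C = [1/7, 13/56, 11/28, 3/7, 1/2, 15/28, 15/28, 17/28, 5/8, 43/56, 6/7, 1]
j=0 picked index 0: u0 ∈ [0, 1/7)
j=1 picked index 0: u0 ∈ [-1/12, 5/84)
j=2 picked index 1: u0 ∈ [-1/42, 11/168)
j=3 picked index 2: u0 ∈ [-1/56, 1/7)
j=4 picked index 2: u0 ∈ [-17/168, 5/84)
j=5 picked index 4: u0 ∈ [1/84, 1/12)
j=6 picked index 7: u0 ∈ [1/28, 3/28)
j=7 picked index 8: u0 ∈ [1/42, 1/24)
j=8 picked index 9: u0 ∈ [-1/24, 17/168)
j=9 picked index 10: u0 ∈ [1/56, 3/28)
j=10 picked index 11: u0 ∈ [1/42, 1/6)
j=11 picked index 11: u0 ∈ [-5/84, 1/12)
intersection: [1/28, 1/24)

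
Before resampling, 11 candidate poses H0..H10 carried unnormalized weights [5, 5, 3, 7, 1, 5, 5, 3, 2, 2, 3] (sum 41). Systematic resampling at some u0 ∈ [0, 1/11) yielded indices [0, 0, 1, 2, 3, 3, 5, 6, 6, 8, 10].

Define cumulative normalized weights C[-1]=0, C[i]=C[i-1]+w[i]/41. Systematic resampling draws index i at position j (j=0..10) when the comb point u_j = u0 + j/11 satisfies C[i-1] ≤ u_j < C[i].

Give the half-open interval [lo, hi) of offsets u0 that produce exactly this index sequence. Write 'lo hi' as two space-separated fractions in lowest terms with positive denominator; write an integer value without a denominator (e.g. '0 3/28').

C = [5/41, 10/41, 13/41, 20/41, 21/41, 26/41, 31/41, 34/41, 36/41, 38/41, 1]
j=0 picked index 0: u0 ∈ [0, 5/41)
j=1 picked index 0: u0 ∈ [-1/11, 14/451)
j=2 picked index 1: u0 ∈ [-27/451, 28/451)
j=3 picked index 2: u0 ∈ [-13/451, 20/451)
j=4 picked index 3: u0 ∈ [-21/451, 56/451)
j=5 picked index 3: u0 ∈ [-62/451, 15/451)
j=6 picked index 5: u0 ∈ [-15/451, 40/451)
j=7 picked index 6: u0 ∈ [-1/451, 54/451)
j=8 picked index 6: u0 ∈ [-42/451, 13/451)
j=9 picked index 8: u0 ∈ [5/451, 27/451)
j=10 picked index 10: u0 ∈ [8/451, 1/11)
intersection: [8/451, 13/451)

8/451 13/451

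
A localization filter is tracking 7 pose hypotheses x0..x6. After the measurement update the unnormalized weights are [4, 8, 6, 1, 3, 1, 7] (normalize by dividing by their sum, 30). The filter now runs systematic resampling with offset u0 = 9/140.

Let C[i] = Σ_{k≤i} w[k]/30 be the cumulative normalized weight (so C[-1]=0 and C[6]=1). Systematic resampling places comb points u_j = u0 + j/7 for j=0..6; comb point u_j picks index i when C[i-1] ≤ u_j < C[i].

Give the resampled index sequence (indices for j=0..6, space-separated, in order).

0 1 1 2 4 6 6

C = [2/15, 2/5, 3/5, 19/30, 11/15, 23/30, 1]
j=0: u_0=9/140 ∈ [0, 2/15) → index 0
j=1: u_1=29/140 ∈ [2/15, 2/5) → index 1
j=2: u_2=7/20 ∈ [2/15, 2/5) → index 1
j=3: u_3=69/140 ∈ [2/5, 3/5) → index 2
j=4: u_4=89/140 ∈ [19/30, 11/15) → index 4
j=5: u_5=109/140 ∈ [23/30, 1) → index 6
j=6: u_6=129/140 ∈ [23/30, 1) → index 6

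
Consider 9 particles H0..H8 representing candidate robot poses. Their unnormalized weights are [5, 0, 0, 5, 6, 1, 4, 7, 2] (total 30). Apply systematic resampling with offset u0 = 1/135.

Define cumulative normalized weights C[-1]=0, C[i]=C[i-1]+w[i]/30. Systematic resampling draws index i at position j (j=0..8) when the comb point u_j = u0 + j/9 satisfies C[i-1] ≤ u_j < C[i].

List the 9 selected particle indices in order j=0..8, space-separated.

C = [1/6, 1/6, 1/6, 1/3, 8/15, 17/30, 7/10, 14/15, 1]
j=0: u_0=1/135 ∈ [0, 1/6) → index 0
j=1: u_1=16/135 ∈ [0, 1/6) → index 0
j=2: u_2=31/135 ∈ [1/6, 1/3) → index 3
j=3: u_3=46/135 ∈ [1/3, 8/15) → index 4
j=4: u_4=61/135 ∈ [1/3, 8/15) → index 4
j=5: u_5=76/135 ∈ [8/15, 17/30) → index 5
j=6: u_6=91/135 ∈ [17/30, 7/10) → index 6
j=7: u_7=106/135 ∈ [7/10, 14/15) → index 7
j=8: u_8=121/135 ∈ [7/10, 14/15) → index 7

0 0 3 4 4 5 6 7 7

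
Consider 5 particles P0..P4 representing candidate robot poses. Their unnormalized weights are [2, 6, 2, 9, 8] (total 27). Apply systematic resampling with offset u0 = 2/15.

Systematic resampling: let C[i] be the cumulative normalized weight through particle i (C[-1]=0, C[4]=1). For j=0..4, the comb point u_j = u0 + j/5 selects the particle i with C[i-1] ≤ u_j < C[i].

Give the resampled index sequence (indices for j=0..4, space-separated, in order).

C = [2/27, 8/27, 10/27, 19/27, 1]
j=0: u_0=2/15 ∈ [2/27, 8/27) → index 1
j=1: u_1=1/3 ∈ [8/27, 10/27) → index 2
j=2: u_2=8/15 ∈ [10/27, 19/27) → index 3
j=3: u_3=11/15 ∈ [19/27, 1) → index 4
j=4: u_4=14/15 ∈ [19/27, 1) → index 4

1 2 3 4 4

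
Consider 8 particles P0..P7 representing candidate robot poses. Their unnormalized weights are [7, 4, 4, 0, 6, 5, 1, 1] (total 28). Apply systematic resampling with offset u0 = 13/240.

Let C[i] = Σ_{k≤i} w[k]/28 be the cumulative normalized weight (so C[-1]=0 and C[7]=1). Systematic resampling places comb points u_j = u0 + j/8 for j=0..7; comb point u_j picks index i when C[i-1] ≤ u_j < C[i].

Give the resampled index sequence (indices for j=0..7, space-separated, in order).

0 0 1 2 4 4 5 6

C = [1/4, 11/28, 15/28, 15/28, 3/4, 13/14, 27/28, 1]
j=0: u_0=13/240 ∈ [0, 1/4) → index 0
j=1: u_1=43/240 ∈ [0, 1/4) → index 0
j=2: u_2=73/240 ∈ [1/4, 11/28) → index 1
j=3: u_3=103/240 ∈ [11/28, 15/28) → index 2
j=4: u_4=133/240 ∈ [15/28, 3/4) → index 4
j=5: u_5=163/240 ∈ [15/28, 3/4) → index 4
j=6: u_6=193/240 ∈ [3/4, 13/14) → index 5
j=7: u_7=223/240 ∈ [13/14, 27/28) → index 6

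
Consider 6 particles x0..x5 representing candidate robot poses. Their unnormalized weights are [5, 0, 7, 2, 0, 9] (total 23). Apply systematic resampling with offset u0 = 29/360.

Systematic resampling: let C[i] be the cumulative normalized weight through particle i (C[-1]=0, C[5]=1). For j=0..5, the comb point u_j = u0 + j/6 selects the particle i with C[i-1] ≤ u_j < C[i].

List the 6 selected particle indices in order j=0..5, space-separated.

C = [5/23, 5/23, 12/23, 14/23, 14/23, 1]
j=0: u_0=29/360 ∈ [0, 5/23) → index 0
j=1: u_1=89/360 ∈ [5/23, 12/23) → index 2
j=2: u_2=149/360 ∈ [5/23, 12/23) → index 2
j=3: u_3=209/360 ∈ [12/23, 14/23) → index 3
j=4: u_4=269/360 ∈ [14/23, 1) → index 5
j=5: u_5=329/360 ∈ [14/23, 1) → index 5

0 2 2 3 5 5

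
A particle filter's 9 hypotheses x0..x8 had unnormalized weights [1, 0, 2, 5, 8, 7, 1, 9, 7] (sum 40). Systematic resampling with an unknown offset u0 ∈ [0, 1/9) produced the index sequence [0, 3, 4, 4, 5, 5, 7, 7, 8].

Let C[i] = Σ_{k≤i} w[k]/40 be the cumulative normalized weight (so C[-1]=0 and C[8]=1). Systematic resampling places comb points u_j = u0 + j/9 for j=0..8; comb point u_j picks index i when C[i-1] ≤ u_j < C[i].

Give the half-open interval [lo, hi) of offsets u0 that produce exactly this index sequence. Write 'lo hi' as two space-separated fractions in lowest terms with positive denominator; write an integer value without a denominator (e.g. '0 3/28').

0 7/360

C = [1/40, 1/40, 3/40, 1/5, 2/5, 23/40, 3/5, 33/40, 1]
j=0 picked index 0: u0 ∈ [0, 1/40)
j=1 picked index 3: u0 ∈ [-13/360, 4/45)
j=2 picked index 4: u0 ∈ [-1/45, 8/45)
j=3 picked index 4: u0 ∈ [-2/15, 1/15)
j=4 picked index 5: u0 ∈ [-2/45, 47/360)
j=5 picked index 5: u0 ∈ [-7/45, 7/360)
j=6 picked index 7: u0 ∈ [-1/15, 19/120)
j=7 picked index 7: u0 ∈ [-8/45, 17/360)
j=8 picked index 8: u0 ∈ [-23/360, 1/9)
intersection: [0, 7/360)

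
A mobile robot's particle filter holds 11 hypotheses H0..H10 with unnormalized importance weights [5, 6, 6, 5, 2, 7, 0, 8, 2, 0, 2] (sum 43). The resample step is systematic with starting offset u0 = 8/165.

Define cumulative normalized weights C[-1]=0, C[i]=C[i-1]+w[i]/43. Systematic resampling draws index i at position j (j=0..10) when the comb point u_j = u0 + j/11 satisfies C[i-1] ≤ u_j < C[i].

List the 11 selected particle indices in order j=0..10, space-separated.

C = [5/43, 11/43, 17/43, 22/43, 24/43, 31/43, 31/43, 39/43, 41/43, 41/43, 1]
j=0: u_0=8/165 ∈ [0, 5/43) → index 0
j=1: u_1=23/165 ∈ [5/43, 11/43) → index 1
j=2: u_2=38/165 ∈ [5/43, 11/43) → index 1
j=3: u_3=53/165 ∈ [11/43, 17/43) → index 2
j=4: u_4=68/165 ∈ [17/43, 22/43) → index 3
j=5: u_5=83/165 ∈ [17/43, 22/43) → index 3
j=6: u_6=98/165 ∈ [24/43, 31/43) → index 5
j=7: u_7=113/165 ∈ [24/43, 31/43) → index 5
j=8: u_8=128/165 ∈ [31/43, 39/43) → index 7
j=9: u_9=13/15 ∈ [31/43, 39/43) → index 7
j=10: u_10=158/165 ∈ [41/43, 1) → index 10

0 1 1 2 3 3 5 5 7 7 10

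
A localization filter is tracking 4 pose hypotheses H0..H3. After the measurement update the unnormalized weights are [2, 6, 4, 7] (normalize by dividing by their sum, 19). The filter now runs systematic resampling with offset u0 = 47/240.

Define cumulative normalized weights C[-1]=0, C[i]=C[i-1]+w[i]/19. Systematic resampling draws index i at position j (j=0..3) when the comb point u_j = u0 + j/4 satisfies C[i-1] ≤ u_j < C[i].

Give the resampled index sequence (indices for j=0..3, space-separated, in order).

1 2 3 3

C = [2/19, 8/19, 12/19, 1]
j=0: u_0=47/240 ∈ [2/19, 8/19) → index 1
j=1: u_1=107/240 ∈ [8/19, 12/19) → index 2
j=2: u_2=167/240 ∈ [12/19, 1) → index 3
j=3: u_3=227/240 ∈ [12/19, 1) → index 3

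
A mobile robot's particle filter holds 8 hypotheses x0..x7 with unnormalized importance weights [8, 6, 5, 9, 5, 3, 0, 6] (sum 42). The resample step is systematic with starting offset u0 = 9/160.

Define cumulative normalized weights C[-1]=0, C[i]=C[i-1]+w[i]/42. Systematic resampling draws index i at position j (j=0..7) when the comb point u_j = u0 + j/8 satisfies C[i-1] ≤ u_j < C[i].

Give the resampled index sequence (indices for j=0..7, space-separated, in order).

C = [4/21, 1/3, 19/42, 2/3, 11/14, 6/7, 6/7, 1]
j=0: u_0=9/160 ∈ [0, 4/21) → index 0
j=1: u_1=29/160 ∈ [0, 4/21) → index 0
j=2: u_2=49/160 ∈ [4/21, 1/3) → index 1
j=3: u_3=69/160 ∈ [1/3, 19/42) → index 2
j=4: u_4=89/160 ∈ [19/42, 2/3) → index 3
j=5: u_5=109/160 ∈ [2/3, 11/14) → index 4
j=6: u_6=129/160 ∈ [11/14, 6/7) → index 5
j=7: u_7=149/160 ∈ [6/7, 1) → index 7

0 0 1 2 3 4 5 7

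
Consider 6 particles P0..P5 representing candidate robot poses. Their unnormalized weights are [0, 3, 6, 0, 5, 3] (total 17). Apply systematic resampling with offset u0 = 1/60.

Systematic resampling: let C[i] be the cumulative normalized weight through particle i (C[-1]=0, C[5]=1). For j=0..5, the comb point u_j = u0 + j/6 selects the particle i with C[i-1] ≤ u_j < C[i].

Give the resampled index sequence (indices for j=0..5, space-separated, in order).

C = [0, 3/17, 9/17, 9/17, 14/17, 1]
j=0: u_0=1/60 ∈ [0, 3/17) → index 1
j=1: u_1=11/60 ∈ [3/17, 9/17) → index 2
j=2: u_2=7/20 ∈ [3/17, 9/17) → index 2
j=3: u_3=31/60 ∈ [3/17, 9/17) → index 2
j=4: u_4=41/60 ∈ [9/17, 14/17) → index 4
j=5: u_5=17/20 ∈ [14/17, 1) → index 5

1 2 2 2 4 5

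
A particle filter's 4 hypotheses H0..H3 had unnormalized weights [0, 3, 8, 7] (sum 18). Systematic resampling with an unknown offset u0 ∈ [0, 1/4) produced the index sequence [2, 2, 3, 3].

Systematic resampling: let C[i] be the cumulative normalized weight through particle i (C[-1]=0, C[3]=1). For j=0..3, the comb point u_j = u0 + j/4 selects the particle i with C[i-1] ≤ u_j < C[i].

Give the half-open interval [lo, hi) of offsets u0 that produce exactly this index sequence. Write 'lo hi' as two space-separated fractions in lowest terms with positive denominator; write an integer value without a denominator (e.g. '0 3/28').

C = [0, 1/6, 11/18, 1]
j=0 picked index 2: u0 ∈ [1/6, 11/18)
j=1 picked index 2: u0 ∈ [-1/12, 13/36)
j=2 picked index 3: u0 ∈ [1/9, 1/2)
j=3 picked index 3: u0 ∈ [-5/36, 1/4)
intersection: [1/6, 1/4)

1/6 1/4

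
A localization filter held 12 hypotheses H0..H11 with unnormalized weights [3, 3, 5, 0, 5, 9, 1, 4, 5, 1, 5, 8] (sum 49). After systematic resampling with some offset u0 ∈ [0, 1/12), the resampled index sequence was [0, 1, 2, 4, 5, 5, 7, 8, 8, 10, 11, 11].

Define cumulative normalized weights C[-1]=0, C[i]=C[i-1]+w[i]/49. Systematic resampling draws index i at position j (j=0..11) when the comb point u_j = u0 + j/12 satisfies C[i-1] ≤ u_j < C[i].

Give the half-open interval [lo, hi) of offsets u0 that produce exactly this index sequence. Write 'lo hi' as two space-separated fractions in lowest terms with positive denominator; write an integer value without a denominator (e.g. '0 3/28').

C = [3/49, 6/49, 11/49, 11/49, 16/49, 25/49, 26/49, 30/49, 5/7, 36/49, 41/49, 1]
j=0 picked index 0: u0 ∈ [0, 3/49)
j=1 picked index 1: u0 ∈ [-13/588, 23/588)
j=2 picked index 2: u0 ∈ [-13/294, 17/294)
j=3 picked index 4: u0 ∈ [-5/196, 15/196)
j=4 picked index 5: u0 ∈ [-1/147, 26/147)
j=5 picked index 5: u0 ∈ [-53/588, 55/588)
j=6 picked index 7: u0 ∈ [3/98, 11/98)
j=7 picked index 8: u0 ∈ [17/588, 11/84)
j=8 picked index 8: u0 ∈ [-8/147, 1/21)
j=9 picked index 10: u0 ∈ [-3/196, 17/196)
j=10 picked index 11: u0 ∈ [1/294, 1/6)
j=11 picked index 11: u0 ∈ [-47/588, 1/12)
intersection: [3/98, 23/588)

3/98 23/588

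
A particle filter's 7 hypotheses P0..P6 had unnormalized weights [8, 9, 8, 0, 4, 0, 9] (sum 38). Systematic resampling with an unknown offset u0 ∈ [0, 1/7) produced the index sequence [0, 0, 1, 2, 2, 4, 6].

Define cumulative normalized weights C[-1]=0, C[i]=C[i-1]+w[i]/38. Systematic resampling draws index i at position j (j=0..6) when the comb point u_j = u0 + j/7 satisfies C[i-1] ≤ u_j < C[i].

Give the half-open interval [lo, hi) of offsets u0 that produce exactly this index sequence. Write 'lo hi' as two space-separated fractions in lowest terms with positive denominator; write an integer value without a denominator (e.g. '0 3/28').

5/266 13/266

C = [4/19, 17/38, 25/38, 25/38, 29/38, 29/38, 1]
j=0 picked index 0: u0 ∈ [0, 4/19)
j=1 picked index 0: u0 ∈ [-1/7, 9/133)
j=2 picked index 1: u0 ∈ [-10/133, 43/266)
j=3 picked index 2: u0 ∈ [5/266, 61/266)
j=4 picked index 2: u0 ∈ [-33/266, 23/266)
j=5 picked index 4: u0 ∈ [-15/266, 13/266)
j=6 picked index 6: u0 ∈ [-25/266, 1/7)
intersection: [5/266, 13/266)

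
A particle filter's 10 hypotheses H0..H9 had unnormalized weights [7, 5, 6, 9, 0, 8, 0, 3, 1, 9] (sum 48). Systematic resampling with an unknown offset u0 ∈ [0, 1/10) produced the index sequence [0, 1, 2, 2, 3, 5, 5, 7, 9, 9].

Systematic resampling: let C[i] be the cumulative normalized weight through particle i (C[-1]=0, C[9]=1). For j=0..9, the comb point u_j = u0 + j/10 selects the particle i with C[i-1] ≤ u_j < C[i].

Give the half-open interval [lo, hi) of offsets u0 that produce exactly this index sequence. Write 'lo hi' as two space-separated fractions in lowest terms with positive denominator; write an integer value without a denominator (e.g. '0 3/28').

C = [7/48, 1/4, 3/8, 9/16, 9/16, 35/48, 35/48, 19/24, 13/16, 1]
j=0 picked index 0: u0 ∈ [0, 7/48)
j=1 picked index 1: u0 ∈ [11/240, 3/20)
j=2 picked index 2: u0 ∈ [1/20, 7/40)
j=3 picked index 2: u0 ∈ [-1/20, 3/40)
j=4 picked index 3: u0 ∈ [-1/40, 13/80)
j=5 picked index 5: u0 ∈ [1/16, 11/48)
j=6 picked index 5: u0 ∈ [-3/80, 31/240)
j=7 picked index 7: u0 ∈ [7/240, 11/120)
j=8 picked index 9: u0 ∈ [1/80, 1/5)
j=9 picked index 9: u0 ∈ [-7/80, 1/10)
intersection: [1/16, 3/40)

1/16 3/40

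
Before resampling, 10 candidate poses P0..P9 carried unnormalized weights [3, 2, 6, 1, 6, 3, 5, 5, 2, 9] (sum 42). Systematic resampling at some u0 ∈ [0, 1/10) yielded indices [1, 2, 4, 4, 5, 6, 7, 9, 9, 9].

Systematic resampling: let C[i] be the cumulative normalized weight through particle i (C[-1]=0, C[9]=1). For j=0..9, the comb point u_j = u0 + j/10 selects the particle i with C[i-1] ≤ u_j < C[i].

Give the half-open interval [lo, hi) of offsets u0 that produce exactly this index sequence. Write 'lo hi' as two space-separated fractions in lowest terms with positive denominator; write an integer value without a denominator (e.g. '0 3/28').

3/35 1/10

C = [1/14, 5/42, 11/42, 2/7, 3/7, 1/2, 13/21, 31/42, 11/14, 1]
j=0 picked index 1: u0 ∈ [1/14, 5/42)
j=1 picked index 2: u0 ∈ [2/105, 17/105)
j=2 picked index 4: u0 ∈ [3/35, 8/35)
j=3 picked index 4: u0 ∈ [-1/70, 9/70)
j=4 picked index 5: u0 ∈ [1/35, 1/10)
j=5 picked index 6: u0 ∈ [0, 5/42)
j=6 picked index 7: u0 ∈ [2/105, 29/210)
j=7 picked index 9: u0 ∈ [3/35, 3/10)
j=8 picked index 9: u0 ∈ [-1/70, 1/5)
j=9 picked index 9: u0 ∈ [-4/35, 1/10)
intersection: [3/35, 1/10)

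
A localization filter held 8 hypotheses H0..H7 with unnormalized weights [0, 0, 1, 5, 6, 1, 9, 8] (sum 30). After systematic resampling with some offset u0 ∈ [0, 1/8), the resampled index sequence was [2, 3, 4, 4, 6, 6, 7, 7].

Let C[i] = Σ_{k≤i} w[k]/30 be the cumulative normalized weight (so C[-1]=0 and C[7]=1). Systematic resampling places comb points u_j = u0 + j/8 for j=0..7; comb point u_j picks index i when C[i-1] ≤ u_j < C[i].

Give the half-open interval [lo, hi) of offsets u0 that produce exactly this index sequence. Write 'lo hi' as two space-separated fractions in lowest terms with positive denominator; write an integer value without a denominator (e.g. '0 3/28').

0 1/40

C = [0, 0, 1/30, 1/5, 2/5, 13/30, 11/15, 1]
j=0 picked index 2: u0 ∈ [0, 1/30)
j=1 picked index 3: u0 ∈ [-11/120, 3/40)
j=2 picked index 4: u0 ∈ [-1/20, 3/20)
j=3 picked index 4: u0 ∈ [-7/40, 1/40)
j=4 picked index 6: u0 ∈ [-1/15, 7/30)
j=5 picked index 6: u0 ∈ [-23/120, 13/120)
j=6 picked index 7: u0 ∈ [-1/60, 1/4)
j=7 picked index 7: u0 ∈ [-17/120, 1/8)
intersection: [0, 1/40)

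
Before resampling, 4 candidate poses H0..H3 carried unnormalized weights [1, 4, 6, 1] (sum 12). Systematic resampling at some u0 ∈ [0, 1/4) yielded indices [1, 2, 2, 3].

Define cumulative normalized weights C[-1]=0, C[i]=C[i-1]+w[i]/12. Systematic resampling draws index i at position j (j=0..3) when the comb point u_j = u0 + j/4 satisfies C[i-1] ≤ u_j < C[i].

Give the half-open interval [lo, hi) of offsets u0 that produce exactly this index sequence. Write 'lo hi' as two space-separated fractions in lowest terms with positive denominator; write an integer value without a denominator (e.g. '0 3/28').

1/6 1/4

C = [1/12, 5/12, 11/12, 1]
j=0 picked index 1: u0 ∈ [1/12, 5/12)
j=1 picked index 2: u0 ∈ [1/6, 2/3)
j=2 picked index 2: u0 ∈ [-1/12, 5/12)
j=3 picked index 3: u0 ∈ [1/6, 1/4)
intersection: [1/6, 1/4)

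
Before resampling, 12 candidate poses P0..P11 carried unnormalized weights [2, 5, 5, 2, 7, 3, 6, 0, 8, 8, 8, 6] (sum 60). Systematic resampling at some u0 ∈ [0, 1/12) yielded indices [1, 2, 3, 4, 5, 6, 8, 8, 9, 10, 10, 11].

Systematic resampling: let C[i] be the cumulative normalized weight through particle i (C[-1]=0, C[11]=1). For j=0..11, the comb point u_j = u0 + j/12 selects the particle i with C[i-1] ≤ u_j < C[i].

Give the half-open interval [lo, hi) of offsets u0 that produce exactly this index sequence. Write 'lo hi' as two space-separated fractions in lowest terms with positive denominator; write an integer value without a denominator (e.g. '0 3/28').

1/30 1/20

C = [1/30, 7/60, 1/5, 7/30, 7/20, 2/5, 1/2, 1/2, 19/30, 23/30, 9/10, 1]
j=0 picked index 1: u0 ∈ [1/30, 7/60)
j=1 picked index 2: u0 ∈ [1/30, 7/60)
j=2 picked index 3: u0 ∈ [1/30, 1/15)
j=3 picked index 4: u0 ∈ [-1/60, 1/10)
j=4 picked index 5: u0 ∈ [1/60, 1/15)
j=5 picked index 6: u0 ∈ [-1/60, 1/12)
j=6 picked index 8: u0 ∈ [0, 2/15)
j=7 picked index 8: u0 ∈ [-1/12, 1/20)
j=8 picked index 9: u0 ∈ [-1/30, 1/10)
j=9 picked index 10: u0 ∈ [1/60, 3/20)
j=10 picked index 10: u0 ∈ [-1/15, 1/15)
j=11 picked index 11: u0 ∈ [-1/60, 1/12)
intersection: [1/30, 1/20)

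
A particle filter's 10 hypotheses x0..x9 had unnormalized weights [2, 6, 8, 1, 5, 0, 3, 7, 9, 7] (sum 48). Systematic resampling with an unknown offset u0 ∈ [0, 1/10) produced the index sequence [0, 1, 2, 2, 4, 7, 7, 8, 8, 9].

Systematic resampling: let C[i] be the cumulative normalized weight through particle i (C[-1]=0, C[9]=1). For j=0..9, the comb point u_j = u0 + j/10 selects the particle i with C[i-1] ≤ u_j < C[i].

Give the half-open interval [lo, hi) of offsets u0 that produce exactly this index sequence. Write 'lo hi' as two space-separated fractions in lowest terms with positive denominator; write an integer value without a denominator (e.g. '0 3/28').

1/48 1/30

C = [1/24, 1/6, 1/3, 17/48, 11/24, 11/24, 25/48, 2/3, 41/48, 1]
j=0 picked index 0: u0 ∈ [0, 1/24)
j=1 picked index 1: u0 ∈ [-7/120, 1/15)
j=2 picked index 2: u0 ∈ [-1/30, 2/15)
j=3 picked index 2: u0 ∈ [-2/15, 1/30)
j=4 picked index 4: u0 ∈ [-11/240, 7/120)
j=5 picked index 7: u0 ∈ [1/48, 1/6)
j=6 picked index 7: u0 ∈ [-19/240, 1/15)
j=7 picked index 8: u0 ∈ [-1/30, 37/240)
j=8 picked index 8: u0 ∈ [-2/15, 13/240)
j=9 picked index 9: u0 ∈ [-11/240, 1/10)
intersection: [1/48, 1/30)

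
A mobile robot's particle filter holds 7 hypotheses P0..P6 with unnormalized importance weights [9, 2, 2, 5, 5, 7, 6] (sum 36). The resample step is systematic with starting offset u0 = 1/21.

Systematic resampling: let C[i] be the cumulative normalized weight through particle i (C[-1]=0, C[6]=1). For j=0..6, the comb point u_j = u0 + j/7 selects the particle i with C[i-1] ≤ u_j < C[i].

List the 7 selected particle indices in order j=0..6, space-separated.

C = [1/4, 11/36, 13/36, 1/2, 23/36, 5/6, 1]
j=0: u_0=1/21 ∈ [0, 1/4) → index 0
j=1: u_1=4/21 ∈ [0, 1/4) → index 0
j=2: u_2=1/3 ∈ [11/36, 13/36) → index 2
j=3: u_3=10/21 ∈ [13/36, 1/2) → index 3
j=4: u_4=13/21 ∈ [1/2, 23/36) → index 4
j=5: u_5=16/21 ∈ [23/36, 5/6) → index 5
j=6: u_6=19/21 ∈ [5/6, 1) → index 6

0 0 2 3 4 5 6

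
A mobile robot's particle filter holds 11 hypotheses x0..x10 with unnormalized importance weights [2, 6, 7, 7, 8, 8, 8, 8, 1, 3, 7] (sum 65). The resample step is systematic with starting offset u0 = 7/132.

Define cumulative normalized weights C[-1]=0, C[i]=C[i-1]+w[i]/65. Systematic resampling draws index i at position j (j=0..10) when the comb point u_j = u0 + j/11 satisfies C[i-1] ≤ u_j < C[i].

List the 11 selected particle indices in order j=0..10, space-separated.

1 2 3 3 4 5 6 6 7 9 10

C = [2/65, 8/65, 3/13, 22/65, 6/13, 38/65, 46/65, 54/65, 11/13, 58/65, 1]
j=0: u_0=7/132 ∈ [2/65, 8/65) → index 1
j=1: u_1=19/132 ∈ [8/65, 3/13) → index 2
j=2: u_2=31/132 ∈ [3/13, 22/65) → index 3
j=3: u_3=43/132 ∈ [3/13, 22/65) → index 3
j=4: u_4=5/12 ∈ [22/65, 6/13) → index 4
j=5: u_5=67/132 ∈ [6/13, 38/65) → index 5
j=6: u_6=79/132 ∈ [38/65, 46/65) → index 6
j=7: u_7=91/132 ∈ [38/65, 46/65) → index 6
j=8: u_8=103/132 ∈ [46/65, 54/65) → index 7
j=9: u_9=115/132 ∈ [11/13, 58/65) → index 9
j=10: u_10=127/132 ∈ [58/65, 1) → index 10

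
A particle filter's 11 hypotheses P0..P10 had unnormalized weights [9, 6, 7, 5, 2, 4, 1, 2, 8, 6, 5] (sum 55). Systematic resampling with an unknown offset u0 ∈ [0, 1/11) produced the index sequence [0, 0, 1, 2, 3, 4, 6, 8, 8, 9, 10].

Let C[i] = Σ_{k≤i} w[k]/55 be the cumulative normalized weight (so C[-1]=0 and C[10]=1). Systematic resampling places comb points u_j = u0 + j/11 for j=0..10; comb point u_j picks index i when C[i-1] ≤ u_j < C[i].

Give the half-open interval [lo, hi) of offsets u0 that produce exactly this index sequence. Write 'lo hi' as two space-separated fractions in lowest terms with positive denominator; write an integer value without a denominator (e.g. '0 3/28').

C = [9/55, 3/11, 2/5, 27/55, 29/55, 3/5, 34/55, 36/55, 4/5, 10/11, 1]
j=0 picked index 0: u0 ∈ [0, 9/55)
j=1 picked index 0: u0 ∈ [-1/11, 4/55)
j=2 picked index 1: u0 ∈ [-1/55, 1/11)
j=3 picked index 2: u0 ∈ [0, 7/55)
j=4 picked index 3: u0 ∈ [2/55, 7/55)
j=5 picked index 4: u0 ∈ [2/55, 4/55)
j=6 picked index 6: u0 ∈ [3/55, 4/55)
j=7 picked index 8: u0 ∈ [1/55, 9/55)
j=8 picked index 8: u0 ∈ [-4/55, 4/55)
j=9 picked index 9: u0 ∈ [-1/55, 1/11)
j=10 picked index 10: u0 ∈ [0, 1/11)
intersection: [3/55, 4/55)

3/55 4/55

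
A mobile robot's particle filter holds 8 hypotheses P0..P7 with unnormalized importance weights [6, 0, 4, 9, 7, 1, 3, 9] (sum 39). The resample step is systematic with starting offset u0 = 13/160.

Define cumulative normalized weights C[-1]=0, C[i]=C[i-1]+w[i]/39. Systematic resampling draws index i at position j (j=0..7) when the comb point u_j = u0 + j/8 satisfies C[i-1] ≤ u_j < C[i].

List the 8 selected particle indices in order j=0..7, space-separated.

0 2 3 3 4 6 7 7

C = [2/13, 2/13, 10/39, 19/39, 2/3, 9/13, 10/13, 1]
j=0: u_0=13/160 ∈ [0, 2/13) → index 0
j=1: u_1=33/160 ∈ [2/13, 10/39) → index 2
j=2: u_2=53/160 ∈ [10/39, 19/39) → index 3
j=3: u_3=73/160 ∈ [10/39, 19/39) → index 3
j=4: u_4=93/160 ∈ [19/39, 2/3) → index 4
j=5: u_5=113/160 ∈ [9/13, 10/13) → index 6
j=6: u_6=133/160 ∈ [10/13, 1) → index 7
j=7: u_7=153/160 ∈ [10/13, 1) → index 7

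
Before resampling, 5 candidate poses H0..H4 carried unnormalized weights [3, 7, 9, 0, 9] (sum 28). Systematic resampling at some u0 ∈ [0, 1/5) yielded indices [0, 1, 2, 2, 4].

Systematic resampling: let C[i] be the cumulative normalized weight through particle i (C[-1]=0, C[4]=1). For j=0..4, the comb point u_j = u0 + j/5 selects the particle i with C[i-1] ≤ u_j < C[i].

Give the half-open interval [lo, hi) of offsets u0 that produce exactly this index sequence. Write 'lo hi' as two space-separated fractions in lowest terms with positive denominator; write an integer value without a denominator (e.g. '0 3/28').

C = [3/28, 5/14, 19/28, 19/28, 1]
j=0 picked index 0: u0 ∈ [0, 3/28)
j=1 picked index 1: u0 ∈ [-13/140, 11/70)
j=2 picked index 2: u0 ∈ [-3/70, 39/140)
j=3 picked index 2: u0 ∈ [-17/70, 11/140)
j=4 picked index 4: u0 ∈ [-17/140, 1/5)
intersection: [0, 11/140)

0 11/140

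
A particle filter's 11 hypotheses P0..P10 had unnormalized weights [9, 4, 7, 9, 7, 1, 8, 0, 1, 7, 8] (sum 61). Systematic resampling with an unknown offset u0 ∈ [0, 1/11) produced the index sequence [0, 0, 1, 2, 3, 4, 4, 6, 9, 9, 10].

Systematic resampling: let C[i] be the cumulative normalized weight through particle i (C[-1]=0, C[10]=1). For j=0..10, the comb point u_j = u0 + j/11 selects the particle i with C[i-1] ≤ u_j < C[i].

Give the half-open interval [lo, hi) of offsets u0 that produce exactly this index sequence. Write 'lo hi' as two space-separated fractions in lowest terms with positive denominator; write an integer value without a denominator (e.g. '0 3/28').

C = [9/61, 13/61, 20/61, 29/61, 36/61, 37/61, 45/61, 45/61, 46/61, 53/61, 1]
j=0 picked index 0: u0 ∈ [0, 9/61)
j=1 picked index 0: u0 ∈ [-1/11, 38/671)
j=2 picked index 1: u0 ∈ [-23/671, 21/671)
j=3 picked index 2: u0 ∈ [-40/671, 37/671)
j=4 picked index 3: u0 ∈ [-24/671, 75/671)
j=5 picked index 4: u0 ∈ [14/671, 91/671)
j=6 picked index 4: u0 ∈ [-47/671, 30/671)
j=7 picked index 6: u0 ∈ [-20/671, 68/671)
j=8 picked index 9: u0 ∈ [18/671, 95/671)
j=9 picked index 9: u0 ∈ [-43/671, 34/671)
j=10 picked index 10: u0 ∈ [-27/671, 1/11)
intersection: [18/671, 21/671)

18/671 21/671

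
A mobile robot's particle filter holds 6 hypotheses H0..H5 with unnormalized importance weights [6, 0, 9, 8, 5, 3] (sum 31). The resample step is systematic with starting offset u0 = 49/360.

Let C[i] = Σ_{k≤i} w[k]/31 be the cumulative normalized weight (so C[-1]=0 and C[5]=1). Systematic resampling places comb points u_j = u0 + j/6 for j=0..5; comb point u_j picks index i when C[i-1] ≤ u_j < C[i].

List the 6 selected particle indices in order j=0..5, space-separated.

C = [6/31, 6/31, 15/31, 23/31, 28/31, 1]
j=0: u_0=49/360 ∈ [0, 6/31) → index 0
j=1: u_1=109/360 ∈ [6/31, 15/31) → index 2
j=2: u_2=169/360 ∈ [6/31, 15/31) → index 2
j=3: u_3=229/360 ∈ [15/31, 23/31) → index 3
j=4: u_4=289/360 ∈ [23/31, 28/31) → index 4
j=5: u_5=349/360 ∈ [28/31, 1) → index 5

0 2 2 3 4 5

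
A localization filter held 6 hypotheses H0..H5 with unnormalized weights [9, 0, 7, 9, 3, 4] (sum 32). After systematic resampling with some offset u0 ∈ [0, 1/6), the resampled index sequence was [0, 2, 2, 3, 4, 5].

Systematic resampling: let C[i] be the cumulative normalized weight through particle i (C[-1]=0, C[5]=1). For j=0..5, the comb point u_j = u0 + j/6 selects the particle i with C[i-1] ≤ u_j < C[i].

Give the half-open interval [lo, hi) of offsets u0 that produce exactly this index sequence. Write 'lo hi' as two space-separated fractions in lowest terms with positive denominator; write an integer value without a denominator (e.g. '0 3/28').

11/96 1/6

C = [9/32, 9/32, 1/2, 25/32, 7/8, 1]
j=0 picked index 0: u0 ∈ [0, 9/32)
j=1 picked index 2: u0 ∈ [11/96, 1/3)
j=2 picked index 2: u0 ∈ [-5/96, 1/6)
j=3 picked index 3: u0 ∈ [0, 9/32)
j=4 picked index 4: u0 ∈ [11/96, 5/24)
j=5 picked index 5: u0 ∈ [1/24, 1/6)
intersection: [11/96, 1/6)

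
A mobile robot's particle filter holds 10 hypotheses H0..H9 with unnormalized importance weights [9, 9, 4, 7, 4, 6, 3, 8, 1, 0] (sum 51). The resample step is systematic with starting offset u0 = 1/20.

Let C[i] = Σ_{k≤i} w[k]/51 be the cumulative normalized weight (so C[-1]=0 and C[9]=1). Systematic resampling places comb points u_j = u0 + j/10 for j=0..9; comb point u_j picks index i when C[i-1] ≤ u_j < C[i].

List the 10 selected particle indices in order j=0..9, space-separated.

C = [3/17, 6/17, 22/51, 29/51, 11/17, 13/17, 14/17, 50/51, 1, 1]
j=0: u_0=1/20 ∈ [0, 3/17) → index 0
j=1: u_1=3/20 ∈ [0, 3/17) → index 0
j=2: u_2=1/4 ∈ [3/17, 6/17) → index 1
j=3: u_3=7/20 ∈ [3/17, 6/17) → index 1
j=4: u_4=9/20 ∈ [22/51, 29/51) → index 3
j=5: u_5=11/20 ∈ [22/51, 29/51) → index 3
j=6: u_6=13/20 ∈ [11/17, 13/17) → index 5
j=7: u_7=3/4 ∈ [11/17, 13/17) → index 5
j=8: u_8=17/20 ∈ [14/17, 50/51) → index 7
j=9: u_9=19/20 ∈ [14/17, 50/51) → index 7

0 0 1 1 3 3 5 5 7 7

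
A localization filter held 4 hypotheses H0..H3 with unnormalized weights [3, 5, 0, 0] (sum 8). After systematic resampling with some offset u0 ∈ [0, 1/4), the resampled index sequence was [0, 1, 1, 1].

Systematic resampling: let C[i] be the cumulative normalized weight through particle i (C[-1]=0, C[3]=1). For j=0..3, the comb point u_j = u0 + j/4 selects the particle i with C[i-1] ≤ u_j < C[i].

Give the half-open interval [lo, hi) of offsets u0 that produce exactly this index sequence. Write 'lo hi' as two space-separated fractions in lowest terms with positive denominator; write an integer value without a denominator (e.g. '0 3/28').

1/8 1/4

C = [3/8, 1, 1, 1]
j=0 picked index 0: u0 ∈ [0, 3/8)
j=1 picked index 1: u0 ∈ [1/8, 3/4)
j=2 picked index 1: u0 ∈ [-1/8, 1/2)
j=3 picked index 1: u0 ∈ [-3/8, 1/4)
intersection: [1/8, 1/4)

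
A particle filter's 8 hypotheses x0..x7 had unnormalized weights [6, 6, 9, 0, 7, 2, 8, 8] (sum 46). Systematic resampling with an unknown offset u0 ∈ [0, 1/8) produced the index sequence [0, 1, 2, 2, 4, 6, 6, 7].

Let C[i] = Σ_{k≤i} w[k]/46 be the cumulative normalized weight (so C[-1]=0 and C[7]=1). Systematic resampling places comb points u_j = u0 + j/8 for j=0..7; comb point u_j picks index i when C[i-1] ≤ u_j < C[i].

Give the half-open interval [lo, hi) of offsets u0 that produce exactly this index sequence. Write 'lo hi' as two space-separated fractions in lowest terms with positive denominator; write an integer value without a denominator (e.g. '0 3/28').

C = [3/23, 6/23, 21/46, 21/46, 14/23, 15/23, 19/23, 1]
j=0 picked index 0: u0 ∈ [0, 3/23)
j=1 picked index 1: u0 ∈ [1/184, 25/184)
j=2 picked index 2: u0 ∈ [1/92, 19/92)
j=3 picked index 2: u0 ∈ [-21/184, 15/184)
j=4 picked index 4: u0 ∈ [-1/23, 5/46)
j=5 picked index 6: u0 ∈ [5/184, 37/184)
j=6 picked index 6: u0 ∈ [-9/92, 7/92)
j=7 picked index 7: u0 ∈ [-9/184, 1/8)
intersection: [5/184, 7/92)

5/184 7/92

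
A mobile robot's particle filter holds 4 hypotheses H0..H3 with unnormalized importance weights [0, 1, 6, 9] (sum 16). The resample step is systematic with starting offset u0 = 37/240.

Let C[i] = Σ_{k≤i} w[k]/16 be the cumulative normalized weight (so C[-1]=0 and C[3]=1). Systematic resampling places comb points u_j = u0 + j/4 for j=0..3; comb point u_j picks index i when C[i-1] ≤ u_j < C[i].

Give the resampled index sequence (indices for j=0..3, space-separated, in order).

C = [0, 1/16, 7/16, 1]
j=0: u_0=37/240 ∈ [1/16, 7/16) → index 2
j=1: u_1=97/240 ∈ [1/16, 7/16) → index 2
j=2: u_2=157/240 ∈ [7/16, 1) → index 3
j=3: u_3=217/240 ∈ [7/16, 1) → index 3

2 2 3 3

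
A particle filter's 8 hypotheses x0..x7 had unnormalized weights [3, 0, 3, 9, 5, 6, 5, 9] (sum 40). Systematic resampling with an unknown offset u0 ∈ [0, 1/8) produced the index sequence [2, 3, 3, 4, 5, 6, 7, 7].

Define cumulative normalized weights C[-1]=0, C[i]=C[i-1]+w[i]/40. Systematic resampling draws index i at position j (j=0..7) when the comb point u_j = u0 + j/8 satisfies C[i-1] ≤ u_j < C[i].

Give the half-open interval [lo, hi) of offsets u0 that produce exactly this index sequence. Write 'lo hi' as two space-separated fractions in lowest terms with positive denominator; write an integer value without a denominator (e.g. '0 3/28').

3/40 1/8

C = [3/40, 3/40, 3/20, 3/8, 1/2, 13/20, 31/40, 1]
j=0 picked index 2: u0 ∈ [3/40, 3/20)
j=1 picked index 3: u0 ∈ [1/40, 1/4)
j=2 picked index 3: u0 ∈ [-1/10, 1/8)
j=3 picked index 4: u0 ∈ [0, 1/8)
j=4 picked index 5: u0 ∈ [0, 3/20)
j=5 picked index 6: u0 ∈ [1/40, 3/20)
j=6 picked index 7: u0 ∈ [1/40, 1/4)
j=7 picked index 7: u0 ∈ [-1/10, 1/8)
intersection: [3/40, 1/8)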